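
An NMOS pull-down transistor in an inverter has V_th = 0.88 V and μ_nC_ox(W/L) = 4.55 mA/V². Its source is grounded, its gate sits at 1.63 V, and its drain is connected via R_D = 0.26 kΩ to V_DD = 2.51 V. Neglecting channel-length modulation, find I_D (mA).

V_GS = V_G = 1.63 V, so V_ov = 1.63 − 0.88 = 0.75 V.
Assume saturation: I_D = ½ k_n V_ov² = 0.5 × 4.55 × 0.75² = 1.28 mA, giving V_DS = V_DD − I_D R_D = 2.51 − 1.28 × 0.26 = 2.18 V.
V_DS = 2.18 V ≥ V_ov = 0.75 V, confirming saturation.

I_D = 1.28 mA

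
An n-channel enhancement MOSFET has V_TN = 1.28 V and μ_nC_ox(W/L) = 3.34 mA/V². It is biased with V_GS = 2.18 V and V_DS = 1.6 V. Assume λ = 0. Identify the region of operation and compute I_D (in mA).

V_ov = V_GS − V_TN = 2.18 − 1.28 = 0.9 V.
Since V_DS = 1.6 V ≥ V_ov = 0.9 V, the device is in saturation.
I_D = ½ k_n V_ov² = 0.5 × 3.34 × 0.9² = 1.35 mA.

Saturation; I_D = 1.35 mA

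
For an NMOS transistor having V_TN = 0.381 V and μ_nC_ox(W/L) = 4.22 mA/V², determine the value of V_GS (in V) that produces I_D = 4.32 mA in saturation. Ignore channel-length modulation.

In saturation I_D = ½ k_n (V_GS − V_TN)², so V_GS − V_TN = √(2 I_D / k_n) = √(2 × 4.32 / 4.22) = 1.43 V.
V_GS = 0.381 + 1.43 = 1.81 V.

V_GS = 1.81 V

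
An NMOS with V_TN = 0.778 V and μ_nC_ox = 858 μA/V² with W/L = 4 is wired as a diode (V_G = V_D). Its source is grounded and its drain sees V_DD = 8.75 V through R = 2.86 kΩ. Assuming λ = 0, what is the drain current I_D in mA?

With gate tied to drain, V_GS = V_DS ≥ V_GS − V_TN, so the device is in saturation.
k_n = μ_nC_ox · (W/L) = 3.432 mA/V².
KCL at the drain: ½ k_n (V_GS − V_TN)² = (V_DD − V_GS)/R.
Let x = V_GS − 0.778. Then 4.91 x² + x − 7.972 = 0, giving x = 1.18 V (positive root), so V_GS = 1.95 V.
I_D = (V_DD − V_GS)/R = (8.75 − 1.95) / 2.86 = 2.38 mA.

I_D = 2.38 mA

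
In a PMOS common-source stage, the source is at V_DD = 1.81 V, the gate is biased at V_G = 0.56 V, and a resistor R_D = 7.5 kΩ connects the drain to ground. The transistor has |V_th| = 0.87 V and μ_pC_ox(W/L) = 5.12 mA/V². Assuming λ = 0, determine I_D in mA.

V_SG = V_DD − V_G = 1.81 − 0.56 = 1.25 V, so V_ov = 1.25 − 0.87 = 0.38 V.
Assume saturation: I_D = ½ k_p V_ov² = 0.5 × 5.12 × 0.38² = 0.37 mA, giving V_SD = V_DD − I_D R_D = 1.81 − 0.37 × 7.5 = -0.962 V.
But -0.962 V < V_ov = 0.38 V, so the device is actually in triode.
In triode I_D = k_p[V_ov V_SD − ½ V_SD²] and I_D = (V_DD − V_SD)/R_D. Equating: 19.2 V_SD² − 15.59 V_SD + 1.81 = 0, giving V_SD = 0.14 V (the root below V_ov).
I_D = (1.81 − 0.14) / 7.5 = 0.223 mA.

I_D = 0.223 mA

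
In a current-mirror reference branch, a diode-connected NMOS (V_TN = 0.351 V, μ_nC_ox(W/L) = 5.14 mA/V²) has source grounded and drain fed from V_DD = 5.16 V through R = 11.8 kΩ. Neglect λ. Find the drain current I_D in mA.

I_D = 0.375 mA

With gate tied to drain, V_GS = V_DS ≥ V_GS − V_TN, so the device is in saturation.
KCL at the drain: ½ k_n (V_GS − V_TN)² = (V_DD − V_GS)/R.
Let x = V_GS − 0.351. Then 30.3 x² + x − 4.809 = 0, giving x = 0.382 V (positive root), so V_GS = 0.733 V.
I_D = (V_DD − V_GS)/R = (5.16 − 0.733) / 11.8 = 0.375 mA.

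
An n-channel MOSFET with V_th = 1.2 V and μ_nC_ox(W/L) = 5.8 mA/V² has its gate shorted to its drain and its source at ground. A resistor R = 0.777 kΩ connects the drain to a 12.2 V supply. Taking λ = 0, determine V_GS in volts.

With gate tied to drain, V_GS = V_DS ≥ V_GS − V_th, so the device is in saturation.
KCL at the drain: ½ k_n (V_GS − V_th)² = (V_DD − V_GS)/R.
Let x = V_GS − 1.2. Then 2.25 x² + x − 11 = 0, giving x = 2 V (positive root), so V_GS = 3.2 V.
I_D = (V_DD − V_GS)/R = (12.2 − 3.2) / 0.777 = 11.6 mA.

V_GS = 3.20 V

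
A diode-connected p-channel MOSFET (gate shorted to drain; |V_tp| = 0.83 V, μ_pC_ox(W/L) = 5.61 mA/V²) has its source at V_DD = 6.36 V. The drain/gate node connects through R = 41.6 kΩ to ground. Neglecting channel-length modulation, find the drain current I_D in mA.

I_D = 0.128 mA

With gate tied to drain, V_SG = V_SD ≥ V_SG − |V_tp|, so the device is in saturation.
KCL at the drain: ½ k_p (V_SG − |V_tp|)² = (V_DD − V_SG)/R.
Let x = V_SG − 0.83. Then 117 x² + x − 5.53 = 0, giving x = 0.213 V (positive root), so V_SG = 1.04 V.
I_D = (V_DD − V_SG)/R = (6.36 − 1.04) / 41.6 = 0.128 mA.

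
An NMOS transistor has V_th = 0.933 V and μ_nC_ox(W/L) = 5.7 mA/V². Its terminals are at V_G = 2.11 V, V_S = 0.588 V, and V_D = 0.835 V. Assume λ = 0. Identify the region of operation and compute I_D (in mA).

V_GS = V_G − V_S = 2.11 − 0.588 = 1.52 V; V_DS = V_D − V_S = 0.835 − 0.588 = 0.247 V.
V_ov = V_GS − V_th = 1.52 − 0.933 = 0.589 V.
Since V_DS = 0.247 V < V_ov = 0.589 V, the device is in the triode region.
I_D = k_n [V_ov · V_DS − ½ V_DS²] = 5.7 × [0.589 × 0.247 − 0.5 × 0.247²] = 0.655 mA.

Triode; I_D = 0.655 mA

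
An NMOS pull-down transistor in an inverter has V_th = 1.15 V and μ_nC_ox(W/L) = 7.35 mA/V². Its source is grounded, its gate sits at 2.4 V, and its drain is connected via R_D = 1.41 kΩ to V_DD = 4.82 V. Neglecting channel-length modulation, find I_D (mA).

V_GS = V_G = 2.4 V, so V_ov = 2.4 − 1.15 = 1.25 V.
Assume saturation: I_D = ½ k_n V_ov² = 0.5 × 7.35 × 1.25² = 5.74 mA, giving V_DS = V_DD − I_D R_D = 4.82 − 5.74 × 1.41 = -3.28 V.
But -3.28 V < V_ov = 1.25 V, so the device is actually in triode.
In triode I_D = k_n[V_ov V_DS − ½ V_DS²] and I_D = (V_DD − V_DS)/R_D. Equating: 5.18 V_DS² − 13.95 V_DS + 4.82 = 0, giving V_DS = 0.407 V (the root below V_ov).
I_D = (4.82 − 0.407) / 1.41 = 3.13 mA.

I_D = 3.13 mA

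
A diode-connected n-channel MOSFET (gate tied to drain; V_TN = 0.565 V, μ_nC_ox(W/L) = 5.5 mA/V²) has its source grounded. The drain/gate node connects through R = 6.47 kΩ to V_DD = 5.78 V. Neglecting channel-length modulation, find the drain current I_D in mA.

With gate tied to drain, V_GS = V_DS ≥ V_GS − V_TN, so the device is in saturation.
KCL at the drain: ½ k_n (V_GS − V_TN)² = (V_DD − V_GS)/R.
Let x = V_GS − 0.565. Then 17.8 x² + x − 5.215 = 0, giving x = 0.514 V (positive root), so V_GS = 1.08 V.
I_D = (V_DD − V_GS)/R = (5.78 − 1.08) / 6.47 = 0.727 mA.

I_D = 0.727 mA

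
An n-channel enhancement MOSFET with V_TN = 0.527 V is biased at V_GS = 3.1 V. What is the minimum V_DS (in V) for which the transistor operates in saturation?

The boundary between triode and saturation is V_DS = V_GS − V_TN = V_ov.
V_ov = 3.1 − 0.527 = 2.57 V.

V_DS,sat = 2.57 V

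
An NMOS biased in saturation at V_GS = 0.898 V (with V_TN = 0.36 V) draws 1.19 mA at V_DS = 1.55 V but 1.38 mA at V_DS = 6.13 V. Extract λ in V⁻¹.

With V_GS fixed, I_D ∝ (1 + λ V_DS) in saturation, so I_D2/I_D1 = (1 + λ V_DS2)/(1 + λ V_DS1).
1.38/1.19 = 1.16 = (1 + 6.13 λ)/(1 + 1.55 λ).
Solving: λ (I_D1 V_DS2 − I_D2 V_DS1) = I_D2 − I_D1, so λ = (1.38 − 1.19) / (1.19 × 6.13 − 1.38 × 1.55) = 0.19 / 5.16 = 0.0369 V⁻¹.

λ = 0.0369 V⁻¹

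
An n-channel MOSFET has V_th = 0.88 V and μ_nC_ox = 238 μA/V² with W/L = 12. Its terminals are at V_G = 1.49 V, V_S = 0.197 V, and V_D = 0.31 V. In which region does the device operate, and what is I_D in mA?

V_GS = V_G − V_S = 1.49 − 0.197 = 1.29 V; V_DS = V_D − V_S = 0.31 − 0.197 = 0.113 V.
k_n = μ_nC_ox · (W/L) = 2.856 mA/V².
V_ov = V_GS − V_th = 1.29 − 0.88 = 0.413 V.
Since V_DS = 0.113 V < V_ov = 0.413 V, the device is in the triode region.
I_D = k_n [V_ov · V_DS − ½ V_DS²] = 2.856 × [0.413 × 0.113 − 0.5 × 0.113²] = 0.115 mA.

Triode; I_D = 0.115 mA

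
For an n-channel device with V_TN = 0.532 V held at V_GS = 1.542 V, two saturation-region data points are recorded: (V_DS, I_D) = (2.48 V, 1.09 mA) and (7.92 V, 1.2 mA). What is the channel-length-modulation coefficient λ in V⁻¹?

With V_GS fixed, I_D ∝ (1 + λ V_DS) in saturation, so I_D2/I_D1 = (1 + λ V_DS2)/(1 + λ V_DS1).
1.2/1.09 = 1.101 = (1 + 7.92 λ)/(1 + 2.48 λ).
Solving: λ (I_D1 V_DS2 − I_D2 V_DS1) = I_D2 − I_D1, so λ = (1.2 − 1.09) / (1.09 × 7.92 − 1.2 × 2.48) = 0.11 / 5.66 = 0.0194 V⁻¹.

λ = 0.0194 V⁻¹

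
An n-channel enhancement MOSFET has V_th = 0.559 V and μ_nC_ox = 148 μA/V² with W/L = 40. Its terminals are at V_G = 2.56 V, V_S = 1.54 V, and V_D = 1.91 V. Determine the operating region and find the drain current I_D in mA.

V_GS = V_G − V_S = 2.56 − 1.54 = 1.02 V; V_DS = V_D − V_S = 1.91 − 1.54 = 0.37 V.
k_n = μ_nC_ox · (W/L) = 5.92 mA/V².
V_ov = V_GS − V_th = 1.02 − 0.559 = 0.461 V.
Since V_DS = 0.37 V < V_ov = 0.461 V, the device is in the triode region.
I_D = k_n [V_ov · V_DS − ½ V_DS²] = 5.92 × [0.461 × 0.37 − 0.5 × 0.37²] = 0.605 mA.

Triode; I_D = 0.605 mA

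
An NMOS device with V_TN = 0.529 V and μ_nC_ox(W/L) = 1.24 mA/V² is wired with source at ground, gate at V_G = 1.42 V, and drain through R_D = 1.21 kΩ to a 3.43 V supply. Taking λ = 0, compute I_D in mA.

I_D = 0.492 mA

V_GS = V_G = 1.42 V, so V_ov = 1.42 − 0.529 = 0.891 V.
Assume saturation: I_D = ½ k_n V_ov² = 0.5 × 1.24 × 0.891² = 0.492 mA, giving V_DS = V_DD − I_D R_D = 3.43 − 0.492 × 1.21 = 2.83 V.
V_DS = 2.83 V ≥ V_ov = 0.891 V, confirming saturation.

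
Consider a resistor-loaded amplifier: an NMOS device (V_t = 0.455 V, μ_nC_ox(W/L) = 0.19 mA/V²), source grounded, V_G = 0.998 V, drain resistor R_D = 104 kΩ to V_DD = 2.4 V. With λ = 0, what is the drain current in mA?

I_D = 0.0206 mA

V_GS = V_G = 0.998 V, so V_ov = 0.998 − 0.455 = 0.543 V.
Assume saturation: I_D = ½ k_n V_ov² = 0.5 × 0.19 × 0.543² = 0.028 mA, giving V_DS = V_DD − I_D R_D = 2.4 − 0.028 × 104 = -0.513 V.
But -0.513 V < V_ov = 0.543 V, so the device is actually in triode.
In triode I_D = k_n[V_ov V_DS − ½ V_DS²] and I_D = (V_DD − V_DS)/R_D. Equating: 9.88 V_DS² − 11.73 V_DS + 2.4 = 0, giving V_DS = 0.263 V (the root below V_ov).
I_D = (2.4 − 0.263) / 104 = 0.0206 mA.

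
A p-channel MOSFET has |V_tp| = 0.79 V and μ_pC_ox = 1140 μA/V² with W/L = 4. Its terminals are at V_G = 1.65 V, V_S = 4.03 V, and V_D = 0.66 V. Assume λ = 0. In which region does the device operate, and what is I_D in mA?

V_SG = V_S − V_G = 4.03 − 1.65 = 2.38 V; V_SD = V_S − V_D = 4.03 − 0.66 = 3.37 V.
k_p = μ_pC_ox · (W/L) = 4.56 mA/V².
V_ov = V_SG − |V_tp| = 2.38 − 0.79 = 1.59 V.
Since V_SD = 3.37 V ≥ V_ov = 1.59 V, the device is in saturation.
I_D = ½ k_p V_ov² = 0.5 × 4.56 × 1.59² = 5.76 mA.

Saturation; I_D = 5.76 mA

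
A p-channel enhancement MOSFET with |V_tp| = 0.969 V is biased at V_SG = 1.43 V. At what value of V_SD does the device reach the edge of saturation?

The boundary between triode and saturation is V_SD = V_SG − |V_tp| = V_ov.
V_ov = 1.43 − 0.969 = 0.461 V.

V_SD,sat = 0.461 V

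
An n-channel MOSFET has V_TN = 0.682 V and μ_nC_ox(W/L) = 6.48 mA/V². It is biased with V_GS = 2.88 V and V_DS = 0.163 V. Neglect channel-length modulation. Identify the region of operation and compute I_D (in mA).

Triode; I_D = 2.24 mA

V_ov = V_GS − V_TN = 2.88 − 0.682 = 2.2 V.
Since V_DS = 0.163 V < V_ov = 2.2 V, the device is in the triode region.
I_D = k_n [V_ov · V_DS − ½ V_DS²] = 6.48 × [2.2 × 0.163 − 0.5 × 0.163²] = 2.24 mA.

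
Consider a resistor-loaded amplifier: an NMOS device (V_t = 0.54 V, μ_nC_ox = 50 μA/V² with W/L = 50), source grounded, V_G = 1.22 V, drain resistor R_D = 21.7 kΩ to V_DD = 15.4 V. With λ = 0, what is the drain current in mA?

I_D = 0.578 mA

V_GS = V_G = 1.22 V, so V_ov = 1.22 − 0.54 = 0.68 V.
k_n = μ_nC_ox · (W/L) = 2.5 mA/V².
Assume saturation: I_D = ½ k_n V_ov² = 0.5 × 2.5 × 0.68² = 0.578 mA, giving V_DS = V_DD − I_D R_D = 15.4 − 0.578 × 21.7 = 2.86 V.
V_DS = 2.86 V ≥ V_ov = 0.68 V, confirming saturation.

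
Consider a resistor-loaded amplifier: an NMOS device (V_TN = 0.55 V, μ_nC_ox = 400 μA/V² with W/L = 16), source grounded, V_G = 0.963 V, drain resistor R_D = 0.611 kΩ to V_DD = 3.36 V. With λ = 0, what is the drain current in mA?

I_D = 0.546 mA

V_GS = V_G = 0.963 V, so V_ov = 0.963 − 0.55 = 0.413 V.
k_n = μ_nC_ox · (W/L) = 6.4 mA/V².
Assume saturation: I_D = ½ k_n V_ov² = 0.5 × 6.4 × 0.413² = 0.546 mA, giving V_DS = V_DD − I_D R_D = 3.36 − 0.546 × 0.611 = 3.03 V.
V_DS = 3.03 V ≥ V_ov = 0.413 V, confirming saturation.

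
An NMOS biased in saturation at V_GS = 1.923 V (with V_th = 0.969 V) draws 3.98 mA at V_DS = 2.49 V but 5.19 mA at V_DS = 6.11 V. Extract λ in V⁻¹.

With V_GS fixed, I_D ∝ (1 + λ V_DS) in saturation, so I_D2/I_D1 = (1 + λ V_DS2)/(1 + λ V_DS1).
5.19/3.98 = 1.304 = (1 + 6.11 λ)/(1 + 2.49 λ).
Solving: λ (I_D1 V_DS2 − I_D2 V_DS1) = I_D2 − I_D1, so λ = (5.19 − 3.98) / (3.98 × 6.11 − 5.19 × 2.49) = 1.21 / 11.4 = 0.106 V⁻¹.

λ = 0.106 V⁻¹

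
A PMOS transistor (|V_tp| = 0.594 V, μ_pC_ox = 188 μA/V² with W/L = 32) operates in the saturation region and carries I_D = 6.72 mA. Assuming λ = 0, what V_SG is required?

V_SG = 2.09 V

k_p = μ_pC_ox · (W/L) = 6.016 mA/V².
In saturation I_D = ½ k_p (V_SG − |V_tp|)², so V_SG − |V_tp| = √(2 I_D / k_p) = √(2 × 6.72 / 6.016) = 1.49 V.
V_SG = 0.594 + 1.49 = 2.09 V.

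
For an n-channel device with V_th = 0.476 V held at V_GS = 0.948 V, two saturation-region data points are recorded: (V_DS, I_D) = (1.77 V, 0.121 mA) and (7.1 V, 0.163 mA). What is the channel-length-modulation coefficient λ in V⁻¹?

With V_GS fixed, I_D ∝ (1 + λ V_DS) in saturation, so I_D2/I_D1 = (1 + λ V_DS2)/(1 + λ V_DS1).
0.163/0.121 = 1.347 = (1 + 7.1 λ)/(1 + 1.77 λ).
Solving: λ (I_D1 V_DS2 − I_D2 V_DS1) = I_D2 − I_D1, so λ = (0.163 − 0.121) / (0.121 × 7.1 − 0.163 × 1.77) = 0.042 / 0.571 = 0.0736 V⁻¹.

λ = 0.0736 V⁻¹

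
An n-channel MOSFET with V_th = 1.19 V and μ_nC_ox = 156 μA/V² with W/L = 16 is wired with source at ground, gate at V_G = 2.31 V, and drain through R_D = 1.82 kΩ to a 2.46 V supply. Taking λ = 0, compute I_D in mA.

I_D = 1.08 mA

V_GS = V_G = 2.31 V, so V_ov = 2.31 − 1.19 = 1.12 V.
k_n = μ_nC_ox · (W/L) = 2.496 mA/V².
Assume saturation: I_D = ½ k_n V_ov² = 0.5 × 2.496 × 1.12² = 1.57 mA, giving V_DS = V_DD − I_D R_D = 2.46 − 1.57 × 1.82 = -0.389 V.
But -0.389 V < V_ov = 1.12 V, so the device is actually in triode.
In triode I_D = k_n[V_ov V_DS − ½ V_DS²] and I_D = (V_DD − V_DS)/R_D. Equating: 2.27 V_DS² − 6.088 V_DS + 2.46 = 0, giving V_DS = 0.496 V (the root below V_ov).
I_D = (2.46 − 0.496) / 1.82 = 1.08 mA.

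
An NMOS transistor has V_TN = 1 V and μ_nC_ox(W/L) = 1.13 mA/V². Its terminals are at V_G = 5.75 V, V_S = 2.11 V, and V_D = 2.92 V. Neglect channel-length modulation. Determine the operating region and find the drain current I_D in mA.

V_GS = V_G − V_S = 5.75 − 2.11 = 3.64 V; V_DS = V_D − V_S = 2.92 − 2.11 = 0.81 V.
V_ov = V_GS − V_TN = 3.64 − 1 = 2.64 V.
Since V_DS = 0.81 V < V_ov = 2.64 V, the device is in the triode region.
I_D = k_n [V_ov · V_DS − ½ V_DS²] = 1.13 × [2.64 × 0.81 − 0.5 × 0.81²] = 2.05 mA.

Triode; I_D = 2.05 mA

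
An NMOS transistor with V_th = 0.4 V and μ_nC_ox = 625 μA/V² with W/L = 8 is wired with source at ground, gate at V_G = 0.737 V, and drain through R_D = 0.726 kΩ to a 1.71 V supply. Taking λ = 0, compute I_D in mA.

V_GS = V_G = 0.737 V, so V_ov = 0.737 − 0.4 = 0.337 V.
k_n = μ_nC_ox · (W/L) = 5 mA/V².
Assume saturation: I_D = ½ k_n V_ov² = 0.5 × 5 × 0.337² = 0.284 mA, giving V_DS = V_DD − I_D R_D = 1.71 − 0.284 × 0.726 = 1.5 V.
V_DS = 1.5 V ≥ V_ov = 0.337 V, confirming saturation.

I_D = 0.284 mA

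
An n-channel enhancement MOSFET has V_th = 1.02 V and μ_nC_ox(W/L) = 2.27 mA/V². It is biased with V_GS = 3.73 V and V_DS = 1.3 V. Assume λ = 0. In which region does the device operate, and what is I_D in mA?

V_ov = V_GS − V_th = 3.73 − 1.02 = 2.71 V.
Since V_DS = 1.3 V < V_ov = 2.71 V, the device is in the triode region.
I_D = k_n [V_ov · V_DS − ½ V_DS²] = 2.27 × [2.71 × 1.3 − 0.5 × 1.3²] = 6.08 mA.

Triode; I_D = 6.08 mA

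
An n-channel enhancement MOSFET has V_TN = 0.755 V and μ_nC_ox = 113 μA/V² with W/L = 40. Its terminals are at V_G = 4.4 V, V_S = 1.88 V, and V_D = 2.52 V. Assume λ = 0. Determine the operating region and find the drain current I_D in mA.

V_GS = V_G − V_S = 4.4 − 1.88 = 2.52 V; V_DS = V_D − V_S = 2.52 − 1.88 = 0.64 V.
k_n = μ_nC_ox · (W/L) = 4.52 mA/V².
V_ov = V_GS − V_TN = 2.52 − 0.755 = 1.77 V.
Since V_DS = 0.64 V < V_ov = 1.77 V, the device is in the triode region.
I_D = k_n [V_ov · V_DS − ½ V_DS²] = 4.52 × [1.77 × 0.64 − 0.5 × 0.64²] = 4.18 mA.

Triode; I_D = 4.18 mA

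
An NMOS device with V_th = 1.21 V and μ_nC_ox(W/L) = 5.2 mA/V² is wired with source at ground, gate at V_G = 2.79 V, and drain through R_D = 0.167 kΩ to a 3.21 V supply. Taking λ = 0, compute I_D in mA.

I_D = 6.49 mA

V_GS = V_G = 2.79 V, so V_ov = 2.79 − 1.21 = 1.58 V.
Assume saturation: I_D = ½ k_n V_ov² = 0.5 × 5.2 × 1.58² = 6.49 mA, giving V_DS = V_DD − I_D R_D = 3.21 − 6.49 × 0.167 = 2.13 V.
V_DS = 2.13 V ≥ V_ov = 1.58 V, confirming saturation.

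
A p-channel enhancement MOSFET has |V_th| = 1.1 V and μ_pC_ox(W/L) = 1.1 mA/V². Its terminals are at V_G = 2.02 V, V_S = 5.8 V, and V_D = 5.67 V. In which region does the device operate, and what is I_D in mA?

V_SG = V_S − V_G = 5.8 − 2.02 = 3.78 V; V_SD = V_S − V_D = 5.8 − 5.67 = 0.13 V.
V_ov = V_SG − |V_th| = 3.78 − 1.1 = 2.68 V.
Since V_SD = 0.13 V < V_ov = 2.68 V, the device is in the triode region.
I_D = k_p [V_ov · V_SD − ½ V_SD²] = 1.1 × [2.68 × 0.13 − 0.5 × 0.13²] = 0.374 mA.

Triode; I_D = 0.374 mA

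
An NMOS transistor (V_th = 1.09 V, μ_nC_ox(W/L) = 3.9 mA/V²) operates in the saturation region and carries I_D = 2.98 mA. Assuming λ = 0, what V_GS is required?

In saturation I_D = ½ k_n (V_GS − V_th)², so V_GS − V_th = √(2 I_D / k_n) = √(2 × 2.98 / 3.9) = 1.24 V.
V_GS = 1.09 + 1.24 = 2.33 V.

V_GS = 2.33 V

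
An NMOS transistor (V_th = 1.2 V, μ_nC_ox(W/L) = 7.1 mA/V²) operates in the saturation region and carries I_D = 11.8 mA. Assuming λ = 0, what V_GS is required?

V_GS = 3.02 V

In saturation I_D = ½ k_n (V_GS − V_th)², so V_GS − V_th = √(2 I_D / k_n) = √(2 × 11.8 / 7.1) = 1.82 V.
V_GS = 1.2 + 1.82 = 3.02 V.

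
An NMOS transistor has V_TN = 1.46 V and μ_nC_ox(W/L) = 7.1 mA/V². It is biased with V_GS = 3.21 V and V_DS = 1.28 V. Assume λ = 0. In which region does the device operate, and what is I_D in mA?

V_ov = V_GS − V_TN = 3.21 − 1.46 = 1.75 V.
Since V_DS = 1.28 V < V_ov = 1.75 V, the device is in the triode region.
I_D = k_n [V_ov · V_DS − ½ V_DS²] = 7.1 × [1.75 × 1.28 − 0.5 × 1.28²] = 10.1 mA.

Triode; I_D = 10.1 mA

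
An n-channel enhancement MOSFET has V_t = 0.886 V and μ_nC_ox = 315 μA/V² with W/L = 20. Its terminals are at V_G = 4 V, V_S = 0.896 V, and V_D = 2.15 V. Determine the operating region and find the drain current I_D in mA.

V_GS = V_G − V_S = 4 − 0.896 = 3.1 V; V_DS = V_D − V_S = 2.15 − 0.896 = 1.25 V.
k_n = μ_nC_ox · (W/L) = 6.3 mA/V².
V_ov = V_GS − V_t = 3.1 − 0.886 = 2.22 V.
Since V_DS = 1.25 V < V_ov = 2.22 V, the device is in the triode region.
I_D = k_n [V_ov · V_DS − ½ V_DS²] = 6.3 × [2.22 × 1.25 − 0.5 × 1.25²] = 12.6 mA.

Triode; I_D = 12.6 mA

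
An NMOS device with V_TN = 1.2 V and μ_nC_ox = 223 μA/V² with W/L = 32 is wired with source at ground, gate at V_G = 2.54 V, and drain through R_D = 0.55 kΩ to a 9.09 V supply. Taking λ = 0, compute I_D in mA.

I_D = 6.41 mA

V_GS = V_G = 2.54 V, so V_ov = 2.54 − 1.2 = 1.34 V.
k_n = μ_nC_ox · (W/L) = 7.136 mA/V².
Assume saturation: I_D = ½ k_n V_ov² = 0.5 × 7.136 × 1.34² = 6.41 mA, giving V_DS = V_DD − I_D R_D = 9.09 − 6.41 × 0.55 = 5.57 V.
V_DS = 5.57 V ≥ V_ov = 1.34 V, confirming saturation.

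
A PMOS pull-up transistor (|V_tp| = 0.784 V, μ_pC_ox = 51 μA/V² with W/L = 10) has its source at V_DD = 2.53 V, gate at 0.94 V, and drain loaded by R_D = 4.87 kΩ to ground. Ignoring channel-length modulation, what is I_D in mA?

I_D = 0.166 mA

V_SG = V_DD − V_G = 2.53 − 0.94 = 1.59 V, so V_ov = 1.59 − 0.784 = 0.806 V.
k_p = μ_pC_ox · (W/L) = 0.51 mA/V².
Assume saturation: I_D = ½ k_p V_ov² = 0.5 × 0.51 × 0.806² = 0.166 mA, giving V_SD = V_DD − I_D R_D = 2.53 − 0.166 × 4.87 = 1.72 V.
V_SD = 1.72 V ≥ V_ov = 0.806 V, confirming saturation.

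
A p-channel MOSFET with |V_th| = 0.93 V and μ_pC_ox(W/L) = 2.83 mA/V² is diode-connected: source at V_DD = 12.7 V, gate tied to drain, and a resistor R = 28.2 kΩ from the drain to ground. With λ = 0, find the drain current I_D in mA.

With gate tied to drain, V_SG = V_SD ≥ V_SG − |V_th|, so the device is in saturation.
KCL at the drain: ½ k_p (V_SG − |V_th|)² = (V_DD − V_SG)/R.
Let x = V_SG − 0.93. Then 39.9 x² + x − 11.77 = 0, giving x = 0.531 V (positive root), so V_SG = 1.46 V.
I_D = (V_DD − V_SG)/R = (12.7 − 1.46) / 28.2 = 0.399 mA.

I_D = 0.399 mA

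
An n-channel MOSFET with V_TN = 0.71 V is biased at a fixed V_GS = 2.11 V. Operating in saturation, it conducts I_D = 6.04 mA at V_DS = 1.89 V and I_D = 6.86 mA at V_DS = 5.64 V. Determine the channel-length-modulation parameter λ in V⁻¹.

With V_GS fixed, I_D ∝ (1 + λ V_DS) in saturation, so I_D2/I_D1 = (1 + λ V_DS2)/(1 + λ V_DS1).
6.86/6.04 = 1.136 = (1 + 5.64 λ)/(1 + 1.89 λ).
Solving: λ (I_D1 V_DS2 − I_D2 V_DS1) = I_D2 − I_D1, so λ = (6.86 − 6.04) / (6.04 × 5.64 − 6.86 × 1.89) = 0.82 / 21.1 = 0.0389 V⁻¹.

λ = 0.0389 V⁻¹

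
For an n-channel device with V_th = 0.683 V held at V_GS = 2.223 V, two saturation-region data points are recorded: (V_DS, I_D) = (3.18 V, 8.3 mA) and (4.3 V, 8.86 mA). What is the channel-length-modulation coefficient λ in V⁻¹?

With V_GS fixed, I_D ∝ (1 + λ V_DS) in saturation, so I_D2/I_D1 = (1 + λ V_DS2)/(1 + λ V_DS1).
8.86/8.3 = 1.067 = (1 + 4.3 λ)/(1 + 3.18 λ).
Solving: λ (I_D1 V_DS2 − I_D2 V_DS1) = I_D2 − I_D1, so λ = (8.86 − 8.3) / (8.3 × 4.3 − 8.86 × 3.18) = 0.56 / 7.52 = 0.0745 V⁻¹.

λ = 0.0745 V⁻¹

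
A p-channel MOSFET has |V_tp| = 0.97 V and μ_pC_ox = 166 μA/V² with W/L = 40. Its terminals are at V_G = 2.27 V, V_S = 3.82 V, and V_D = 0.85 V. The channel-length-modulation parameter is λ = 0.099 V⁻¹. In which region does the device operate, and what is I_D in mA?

V_SG = V_S − V_G = 3.82 − 2.27 = 1.55 V; V_SD = V_S − V_D = 3.82 − 0.85 = 2.97 V.
k_p = μ_pC_ox · (W/L) = 6.64 mA/V².
V_ov = V_SG − |V_tp| = 1.55 − 0.97 = 0.58 V.
Since V_SD = 2.97 V ≥ V_ov = 0.58 V, the device is in saturation.
I_D = ½ k_p V_ov² (1 + λ V_SD) = 0.5 × 6.64 × 0.58² × (1 + 0.099 × 2.97) = 1.45 mA.

Saturation; I_D = 1.45 mA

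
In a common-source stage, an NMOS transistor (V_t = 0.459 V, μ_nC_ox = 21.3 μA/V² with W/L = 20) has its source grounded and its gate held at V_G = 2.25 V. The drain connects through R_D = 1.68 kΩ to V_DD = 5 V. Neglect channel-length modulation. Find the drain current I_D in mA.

V_GS = V_G = 2.25 V, so V_ov = 2.25 − 0.459 = 1.79 V.
k_n = μ_nC_ox · (W/L) = 0.426 mA/V².
Assume saturation: I_D = ½ k_n V_ov² = 0.5 × 0.426 × 1.79² = 0.683 mA, giving V_DS = V_DD − I_D R_D = 5 − 0.683 × 1.68 = 3.85 V.
V_DS = 3.85 V ≥ V_ov = 1.79 V, confirming saturation.

I_D = 0.683 mA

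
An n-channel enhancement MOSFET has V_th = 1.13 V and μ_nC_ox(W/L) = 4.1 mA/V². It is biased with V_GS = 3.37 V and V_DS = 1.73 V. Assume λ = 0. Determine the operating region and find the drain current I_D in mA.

V_ov = V_GS − V_th = 3.37 − 1.13 = 2.24 V.
Since V_DS = 1.73 V < V_ov = 2.24 V, the device is in the triode region.
I_D = k_n [V_ov · V_DS − ½ V_DS²] = 4.1 × [2.24 × 1.73 − 0.5 × 1.73²] = 9.75 mA.

Triode; I_D = 9.75 mA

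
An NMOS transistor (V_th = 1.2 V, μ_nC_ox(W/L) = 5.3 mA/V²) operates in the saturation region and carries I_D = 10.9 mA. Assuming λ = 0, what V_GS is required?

In saturation I_D = ½ k_n (V_GS − V_th)², so V_GS − V_th = √(2 I_D / k_n) = √(2 × 10.9 / 5.3) = 2.03 V.
V_GS = 1.2 + 2.03 = 3.23 V.

V_GS = 3.23 V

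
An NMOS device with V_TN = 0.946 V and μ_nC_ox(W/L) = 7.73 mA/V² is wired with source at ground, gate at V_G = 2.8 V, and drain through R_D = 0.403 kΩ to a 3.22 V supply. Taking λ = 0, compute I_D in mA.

I_D = 6.64 mA

V_GS = V_G = 2.8 V, so V_ov = 2.8 − 0.946 = 1.85 V.
Assume saturation: I_D = ½ k_n V_ov² = 0.5 × 7.73 × 1.85² = 13.3 mA, giving V_DS = V_DD − I_D R_D = 3.22 − 13.3 × 0.403 = -2.13 V.
But -2.13 V < V_ov = 1.85 V, so the device is actually in triode.
In triode I_D = k_n[V_ov V_DS − ½ V_DS²] and I_D = (V_DD − V_DS)/R_D. Equating: 1.56 V_DS² − 6.776 V_DS + 3.22 = 0, giving V_DS = 0.543 V (the root below V_ov).
I_D = (3.22 − 0.543) / 0.403 = 6.64 mA.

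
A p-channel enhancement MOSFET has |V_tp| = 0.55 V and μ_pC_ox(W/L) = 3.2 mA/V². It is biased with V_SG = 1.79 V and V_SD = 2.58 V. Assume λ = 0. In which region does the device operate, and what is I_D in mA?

V_ov = V_SG − |V_tp| = 1.79 − 0.55 = 1.24 V.
Since V_SD = 2.58 V ≥ V_ov = 1.24 V, the device is in saturation.
I_D = ½ k_p V_ov² = 0.5 × 3.2 × 1.24² = 2.46 mA.

Saturation; I_D = 2.46 mA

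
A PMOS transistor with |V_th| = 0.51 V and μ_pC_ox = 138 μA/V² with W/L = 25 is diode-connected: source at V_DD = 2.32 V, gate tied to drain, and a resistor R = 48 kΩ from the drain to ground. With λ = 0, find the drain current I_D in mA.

I_D = 0.0348 mA

With gate tied to drain, V_SG = V_SD ≥ V_SG − |V_th|, so the device is in saturation.
k_p = μ_pC_ox · (W/L) = 3.45 mA/V².
KCL at the drain: ½ k_p (V_SG − |V_th|)² = (V_DD − V_SG)/R.
Let x = V_SG − 0.51. Then 82.8 x² + x − 1.81 = 0, giving x = 0.142 V (positive root), so V_SG = 0.652 V.
I_D = (V_DD − V_SG)/R = (2.32 − 0.652) / 48 = 0.0348 mA.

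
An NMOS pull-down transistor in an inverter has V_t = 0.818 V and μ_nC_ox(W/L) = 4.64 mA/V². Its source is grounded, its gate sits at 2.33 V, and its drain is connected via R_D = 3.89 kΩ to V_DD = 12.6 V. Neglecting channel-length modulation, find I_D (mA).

I_D = 3.10 mA

V_GS = V_G = 2.33 V, so V_ov = 2.33 − 0.818 = 1.51 V.
Assume saturation: I_D = ½ k_n V_ov² = 0.5 × 4.64 × 1.51² = 5.3 mA, giving V_DS = V_DD − I_D R_D = 12.6 − 5.3 × 3.89 = -8.03 V.
But -8.03 V < V_ov = 1.51 V, so the device is actually in triode.
In triode I_D = k_n[V_ov V_DS − ½ V_DS²] and I_D = (V_DD − V_DS)/R_D. Equating: 9.02 V_DS² − 28.29 V_DS + 12.6 = 0, giving V_DS = 0.538 V (the root below V_ov).
I_D = (12.6 − 0.538) / 3.89 = 3.1 mA.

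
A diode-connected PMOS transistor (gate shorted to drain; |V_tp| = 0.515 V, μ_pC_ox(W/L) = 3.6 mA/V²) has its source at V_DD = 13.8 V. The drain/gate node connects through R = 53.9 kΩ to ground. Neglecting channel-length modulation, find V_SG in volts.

V_SG = 0.880 V

With gate tied to drain, V_SG = V_SD ≥ V_SG − |V_tp|, so the device is in saturation.
KCL at the drain: ½ k_p (V_SG − |V_tp|)² = (V_DD − V_SG)/R.
Let x = V_SG − 0.515. Then 97 x² + x − 13.29 = 0, giving x = 0.365 V (positive root), so V_SG = 0.88 V.
I_D = (V_DD − V_SG)/R = (13.8 − 0.88) / 53.9 = 0.24 mA.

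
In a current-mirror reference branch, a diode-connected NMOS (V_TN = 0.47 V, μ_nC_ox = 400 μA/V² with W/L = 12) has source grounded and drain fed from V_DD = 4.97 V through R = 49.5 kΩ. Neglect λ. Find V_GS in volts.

V_GS = 0.660 V

With gate tied to drain, V_GS = V_DS ≥ V_GS − V_TN, so the device is in saturation.
k_n = μ_nC_ox · (W/L) = 4.8 mA/V².
KCL at the drain: ½ k_n (V_GS − V_TN)² = (V_DD − V_GS)/R.
Let x = V_GS − 0.47. Then 119 x² + x − 4.5 = 0, giving x = 0.19 V (positive root), so V_GS = 0.66 V.
I_D = (V_DD − V_GS)/R = (4.97 − 0.66) / 49.5 = 0.0871 mA.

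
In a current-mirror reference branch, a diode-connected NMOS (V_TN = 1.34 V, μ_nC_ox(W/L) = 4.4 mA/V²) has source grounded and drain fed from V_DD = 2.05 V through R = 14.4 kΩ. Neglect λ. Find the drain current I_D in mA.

I_D = 0.0399 mA

With gate tied to drain, V_GS = V_DS ≥ V_GS − V_TN, so the device is in saturation.
KCL at the drain: ½ k_n (V_GS − V_TN)² = (V_DD − V_GS)/R.
Let x = V_GS − 1.34. Then 31.7 x² + x − 0.71 = 0, giving x = 0.135 V (positive root), so V_GS = 1.47 V.
I_D = (V_DD − V_GS)/R = (2.05 − 1.47) / 14.4 = 0.0399 mA.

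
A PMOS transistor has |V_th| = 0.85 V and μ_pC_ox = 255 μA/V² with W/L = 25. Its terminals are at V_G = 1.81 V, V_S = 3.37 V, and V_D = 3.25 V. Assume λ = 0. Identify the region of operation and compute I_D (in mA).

Triode; I_D = 0.497 mA

V_SG = V_S − V_G = 3.37 − 1.81 = 1.56 V; V_SD = V_S − V_D = 3.37 − 3.25 = 0.12 V.
k_p = μ_pC_ox · (W/L) = 6.375 mA/V².
V_ov = V_SG − |V_th| = 1.56 − 0.85 = 0.71 V.
Since V_SD = 0.12 V < V_ov = 0.71 V, the device is in the triode region.
I_D = k_p [V_ov · V_SD − ½ V_SD²] = 6.375 × [0.71 × 0.12 − 0.5 × 0.12²] = 0.497 mA.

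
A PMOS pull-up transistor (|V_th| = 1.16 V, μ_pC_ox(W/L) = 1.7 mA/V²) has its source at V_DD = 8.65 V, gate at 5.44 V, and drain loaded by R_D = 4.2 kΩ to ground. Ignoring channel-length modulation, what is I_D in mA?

V_SG = V_DD − V_G = 8.65 − 5.44 = 3.21 V, so V_ov = 3.21 − 1.16 = 2.05 V.
Assume saturation: I_D = ½ k_p V_ov² = 0.5 × 1.7 × 2.05² = 3.57 mA, giving V_SD = V_DD − I_D R_D = 8.65 − 3.57 × 4.2 = -6.35 V.
But -6.35 V < V_ov = 2.05 V, so the device is actually in triode.
In triode I_D = k_p[V_ov V_SD − ½ V_SD²] and I_D = (V_DD − V_SD)/R_D. Equating: 3.57 V_SD² − 15.64 V_SD + 8.65 = 0, giving V_SD = 0.649 V (the root below V_ov).
I_D = (8.65 − 0.649) / 4.2 = 1.9 mA.

I_D = 1.90 mA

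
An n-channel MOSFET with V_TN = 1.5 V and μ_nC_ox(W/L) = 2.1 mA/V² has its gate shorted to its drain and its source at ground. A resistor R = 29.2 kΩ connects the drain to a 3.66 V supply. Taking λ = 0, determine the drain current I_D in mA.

I_D = 0.0654 mA

With gate tied to drain, V_GS = V_DS ≥ V_GS − V_TN, so the device is in saturation.
KCL at the drain: ½ k_n (V_GS − V_TN)² = (V_DD − V_GS)/R.
Let x = V_GS − 1.5. Then 30.7 x² + x − 2.16 = 0, giving x = 0.25 V (positive root), so V_GS = 1.75 V.
I_D = (V_DD − V_GS)/R = (3.66 − 1.75) / 29.2 = 0.0654 mA.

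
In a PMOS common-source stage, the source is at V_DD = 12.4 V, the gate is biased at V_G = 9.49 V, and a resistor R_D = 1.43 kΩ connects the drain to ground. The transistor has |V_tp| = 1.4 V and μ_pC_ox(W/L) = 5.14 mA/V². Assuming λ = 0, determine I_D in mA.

I_D = 5.86 mA

V_SG = V_DD − V_G = 12.4 − 9.49 = 2.91 V, so V_ov = 2.91 − 1.4 = 1.51 V.
Assume saturation: I_D = ½ k_p V_ov² = 0.5 × 5.14 × 1.51² = 5.86 mA, giving V_SD = V_DD − I_D R_D = 12.4 − 5.86 × 1.43 = 4.02 V.
V_SD = 4.02 V ≥ V_ov = 1.51 V, confirming saturation.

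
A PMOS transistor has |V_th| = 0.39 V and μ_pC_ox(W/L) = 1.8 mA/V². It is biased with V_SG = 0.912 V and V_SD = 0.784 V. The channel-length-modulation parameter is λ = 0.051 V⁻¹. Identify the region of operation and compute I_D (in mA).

Saturation; I_D = 0.255 mA

V_ov = V_SG − |V_th| = 0.912 − 0.39 = 0.522 V.
Since V_SD = 0.784 V ≥ V_ov = 0.522 V, the device is in saturation.
I_D = ½ k_p V_ov² (1 + λ V_SD) = 0.5 × 1.8 × 0.522² × (1 + 0.051 × 0.784) = 0.255 mA.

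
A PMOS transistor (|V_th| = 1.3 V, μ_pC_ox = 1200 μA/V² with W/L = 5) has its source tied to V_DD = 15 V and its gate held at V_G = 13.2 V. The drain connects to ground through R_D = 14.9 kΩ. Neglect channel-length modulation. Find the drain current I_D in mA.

V_SG = V_DD − V_G = 15 − 13.2 = 1.8 V, so V_ov = 1.8 − 1.3 = 0.5 V.
k_p = μ_pC_ox · (W/L) = 6 mA/V².
Assume saturation: I_D = ½ k_p V_ov² = 0.5 × 6 × 0.5² = 0.75 mA, giving V_SD = V_DD − I_D R_D = 15 − 0.75 × 14.9 = 3.82 V.
V_SD = 3.82 V ≥ V_ov = 0.5 V, confirming saturation.

I_D = 0.750 mA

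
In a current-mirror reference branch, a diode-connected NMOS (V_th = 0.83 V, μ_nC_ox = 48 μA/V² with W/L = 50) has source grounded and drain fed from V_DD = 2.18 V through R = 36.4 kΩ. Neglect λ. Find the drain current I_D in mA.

With gate tied to drain, V_GS = V_DS ≥ V_GS − V_th, so the device is in saturation.
k_n = μ_nC_ox · (W/L) = 2.4 mA/V².
KCL at the drain: ½ k_n (V_GS − V_th)² = (V_DD − V_GS)/R.
Let x = V_GS − 0.83. Then 43.7 x² + x − 1.35 = 0, giving x = 0.165 V (positive root), so V_GS = 0.995 V.
I_D = (V_DD − V_GS)/R = (2.18 − 0.995) / 36.4 = 0.0326 mA.

I_D = 0.0326 mA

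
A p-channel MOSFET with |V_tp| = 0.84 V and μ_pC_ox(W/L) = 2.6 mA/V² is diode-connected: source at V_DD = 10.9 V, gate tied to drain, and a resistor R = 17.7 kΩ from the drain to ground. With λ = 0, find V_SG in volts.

V_SG = 1.48 V

With gate tied to drain, V_SG = V_SD ≥ V_SG − |V_tp|, so the device is in saturation.
KCL at the drain: ½ k_p (V_SG − |V_tp|)² = (V_DD − V_SG)/R.
Let x = V_SG − 0.84. Then 23 x² + x − 10.06 = 0, giving x = 0.64 V (positive root), so V_SG = 1.48 V.
I_D = (V_DD − V_SG)/R = (10.9 − 1.48) / 17.7 = 0.532 mA.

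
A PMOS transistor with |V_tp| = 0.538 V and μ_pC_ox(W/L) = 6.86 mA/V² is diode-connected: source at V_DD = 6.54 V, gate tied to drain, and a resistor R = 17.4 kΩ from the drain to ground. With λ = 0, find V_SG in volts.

With gate tied to drain, V_SG = V_SD ≥ V_SG − |V_tp|, so the device is in saturation.
KCL at the drain: ½ k_p (V_SG − |V_tp|)² = (V_DD − V_SG)/R.
Let x = V_SG − 0.538. Then 59.7 x² + x − 6.002 = 0, giving x = 0.309 V (positive root), so V_SG = 0.847 V.
I_D = (V_DD − V_SG)/R = (6.54 − 0.847) / 17.4 = 0.327 mA.

V_SG = 0.847 V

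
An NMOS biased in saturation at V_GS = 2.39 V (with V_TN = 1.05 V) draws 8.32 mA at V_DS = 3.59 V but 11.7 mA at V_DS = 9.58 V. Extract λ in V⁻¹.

λ = 0.0896 V⁻¹

With V_GS fixed, I_D ∝ (1 + λ V_DS) in saturation, so I_D2/I_D1 = (1 + λ V_DS2)/(1 + λ V_DS1).
11.7/8.32 = 1.406 = (1 + 9.58 λ)/(1 + 3.59 λ).
Solving: λ (I_D1 V_DS2 − I_D2 V_DS1) = I_D2 − I_D1, so λ = (11.7 − 8.32) / (8.32 × 9.58 − 11.7 × 3.59) = 3.38 / 37.7 = 0.0896 V⁻¹.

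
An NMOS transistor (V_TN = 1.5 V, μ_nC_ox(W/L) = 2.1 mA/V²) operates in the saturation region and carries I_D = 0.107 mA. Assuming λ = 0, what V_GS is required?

In saturation I_D = ½ k_n (V_GS − V_TN)², so V_GS − V_TN = √(2 I_D / k_n) = √(2 × 0.107 / 2.1) = 0.319 V.
V_GS = 1.5 + 0.319 = 1.82 V.

V_GS = 1.82 V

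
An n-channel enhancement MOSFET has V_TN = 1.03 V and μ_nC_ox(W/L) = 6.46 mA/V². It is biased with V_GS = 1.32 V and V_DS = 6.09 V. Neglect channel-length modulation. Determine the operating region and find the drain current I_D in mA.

V_ov = V_GS − V_TN = 1.32 − 1.03 = 0.29 V.
Since V_DS = 6.09 V ≥ V_ov = 0.29 V, the device is in saturation.
I_D = ½ k_n V_ov² = 0.5 × 6.46 × 0.29² = 0.272 mA.

Saturation; I_D = 0.272 mA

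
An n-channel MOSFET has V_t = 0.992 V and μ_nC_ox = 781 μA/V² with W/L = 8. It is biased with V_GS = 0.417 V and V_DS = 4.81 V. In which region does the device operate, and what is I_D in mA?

Cutoff; I_D = 0 mA

V_GS = 0.417 V < V_t = 0.992 V, so the transistor is in cutoff.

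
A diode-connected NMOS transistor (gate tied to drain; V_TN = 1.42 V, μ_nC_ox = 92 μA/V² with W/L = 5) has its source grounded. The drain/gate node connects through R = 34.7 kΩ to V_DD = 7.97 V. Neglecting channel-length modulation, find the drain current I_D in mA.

With gate tied to drain, V_GS = V_DS ≥ V_GS − V_TN, so the device is in saturation.
k_n = μ_nC_ox · (W/L) = 0.46 mA/V².
KCL at the drain: ½ k_n (V_GS − V_TN)² = (V_DD − V_GS)/R.
Let x = V_GS − 1.42. Then 7.98 x² + x − 6.55 = 0, giving x = 0.845 V (positive root), so V_GS = 2.27 V.
I_D = (V_DD − V_GS)/R = (7.97 − 2.27) / 34.7 = 0.164 mA.

I_D = 0.164 mA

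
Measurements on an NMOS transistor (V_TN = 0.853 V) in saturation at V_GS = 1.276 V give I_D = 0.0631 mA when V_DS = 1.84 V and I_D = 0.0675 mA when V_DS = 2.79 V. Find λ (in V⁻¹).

λ = 0.0849 V⁻¹

With V_GS fixed, I_D ∝ (1 + λ V_DS) in saturation, so I_D2/I_D1 = (1 + λ V_DS2)/(1 + λ V_DS1).
0.0675/0.0631 = 1.07 = (1 + 2.79 λ)/(1 + 1.84 λ).
Solving: λ (I_D1 V_DS2 − I_D2 V_DS1) = I_D2 − I_D1, so λ = (0.0675 − 0.0631) / (0.0631 × 2.79 − 0.0675 × 1.84) = 0.0044 / 0.0518 = 0.0849 V⁻¹.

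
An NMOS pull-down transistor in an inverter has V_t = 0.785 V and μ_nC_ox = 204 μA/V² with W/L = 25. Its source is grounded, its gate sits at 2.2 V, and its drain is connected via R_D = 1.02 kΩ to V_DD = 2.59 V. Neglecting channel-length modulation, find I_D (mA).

I_D = 2.20 mA

V_GS = V_G = 2.2 V, so V_ov = 2.2 − 0.785 = 1.42 V.
k_n = μ_nC_ox · (W/L) = 5.1 mA/V².
Assume saturation: I_D = ½ k_n V_ov² = 0.5 × 5.1 × 1.42² = 5.11 mA, giving V_DS = V_DD − I_D R_D = 2.59 − 5.11 × 1.02 = -2.62 V.
But -2.62 V < V_ov = 1.42 V, so the device is actually in triode.
In triode I_D = k_n[V_ov V_DS − ½ V_DS²] and I_D = (V_DD − V_DS)/R_D. Equating: 2.6 V_DS² − 8.361 V_DS + 2.59 = 0, giving V_DS = 0.347 V (the root below V_ov).
I_D = (2.59 − 0.347) / 1.02 = 2.2 mA.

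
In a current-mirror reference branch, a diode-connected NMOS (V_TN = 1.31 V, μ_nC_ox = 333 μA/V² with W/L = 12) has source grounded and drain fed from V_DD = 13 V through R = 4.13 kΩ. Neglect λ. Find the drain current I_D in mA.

I_D = 2.56 mA

With gate tied to drain, V_GS = V_DS ≥ V_GS − V_TN, so the device is in saturation.
k_n = μ_nC_ox · (W/L) = 3.996 mA/V².
KCL at the drain: ½ k_n (V_GS − V_TN)² = (V_DD − V_GS)/R.
Let x = V_GS − 1.31. Then 8.25 x² + x − 11.69 = 0, giving x = 1.13 V (positive root), so V_GS = 2.44 V.
I_D = (V_DD − V_GS)/R = (13 − 2.44) / 4.13 = 2.56 mA.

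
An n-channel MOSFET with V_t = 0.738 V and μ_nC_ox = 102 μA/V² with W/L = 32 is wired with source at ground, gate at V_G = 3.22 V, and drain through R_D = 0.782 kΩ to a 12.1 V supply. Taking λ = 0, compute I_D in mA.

I_D = 10.1 mA

V_GS = V_G = 3.22 V, so V_ov = 3.22 − 0.738 = 2.48 V.
k_n = μ_nC_ox · (W/L) = 3.264 mA/V².
Assume saturation: I_D = ½ k_n V_ov² = 0.5 × 3.264 × 2.48² = 10.1 mA, giving V_DS = V_DD − I_D R_D = 12.1 − 10.1 × 0.782 = 4.24 V.
V_DS = 4.24 V ≥ V_ov = 2.48 V, confirming saturation.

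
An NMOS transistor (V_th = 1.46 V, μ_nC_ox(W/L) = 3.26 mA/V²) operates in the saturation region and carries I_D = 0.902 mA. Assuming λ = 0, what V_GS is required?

V_GS = 2.20 V

In saturation I_D = ½ k_n (V_GS − V_th)², so V_GS − V_th = √(2 I_D / k_n) = √(2 × 0.902 / 3.26) = 0.744 V.
V_GS = 1.46 + 0.744 = 2.2 V.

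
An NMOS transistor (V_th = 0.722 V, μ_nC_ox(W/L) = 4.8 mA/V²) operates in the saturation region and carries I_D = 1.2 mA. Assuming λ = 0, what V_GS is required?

V_GS = 1.43 V

In saturation I_D = ½ k_n (V_GS − V_th)², so V_GS − V_th = √(2 I_D / k_n) = √(2 × 1.2 / 4.8) = 0.707 V.
V_GS = 0.722 + 0.707 = 1.43 V.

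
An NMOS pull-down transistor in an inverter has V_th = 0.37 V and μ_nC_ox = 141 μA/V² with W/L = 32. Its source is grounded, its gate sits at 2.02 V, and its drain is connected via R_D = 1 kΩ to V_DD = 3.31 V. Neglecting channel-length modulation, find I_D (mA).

I_D = 2.87 mA

V_GS = V_G = 2.02 V, so V_ov = 2.02 − 0.37 = 1.65 V.
k_n = μ_nC_ox · (W/L) = 4.512 mA/V².
Assume saturation: I_D = ½ k_n V_ov² = 0.5 × 4.512 × 1.65² = 6.14 mA, giving V_DS = V_DD − I_D R_D = 3.31 − 6.14 × 1 = -2.83 V.
But -2.83 V < V_ov = 1.65 V, so the device is actually in triode.
In triode I_D = k_n[V_ov V_DS − ½ V_DS²] and I_D = (V_DD − V_DS)/R_D. Equating: 2.26 V_DS² − 8.445 V_DS + 3.31 = 0, giving V_DS = 0.445 V (the root below V_ov).
I_D = (3.31 − 0.445) / 1 = 2.87 mA.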